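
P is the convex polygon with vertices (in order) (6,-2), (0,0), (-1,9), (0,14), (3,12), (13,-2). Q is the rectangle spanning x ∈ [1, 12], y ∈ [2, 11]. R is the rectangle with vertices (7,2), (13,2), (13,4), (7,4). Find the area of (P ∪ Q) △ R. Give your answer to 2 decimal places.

|P ∪ Q| = 161.6429.
|(P ∪ Q) ∩ R| = 10.
|(P ∪ Q) △ R| = 161.6429 + 12 − 20 = 153.64.

153.64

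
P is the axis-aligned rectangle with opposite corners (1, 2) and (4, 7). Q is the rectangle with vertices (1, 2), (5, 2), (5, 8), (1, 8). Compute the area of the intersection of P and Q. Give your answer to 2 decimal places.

15.00

|P∩Q|: x∈[1,4], y∈[2,7] → 3·5 = 15.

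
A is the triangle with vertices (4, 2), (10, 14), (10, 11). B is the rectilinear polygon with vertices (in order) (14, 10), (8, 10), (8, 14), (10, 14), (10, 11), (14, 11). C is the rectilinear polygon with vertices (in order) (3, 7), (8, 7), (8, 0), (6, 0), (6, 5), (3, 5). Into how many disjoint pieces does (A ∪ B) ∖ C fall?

(A ∪ B) ∖ C splits into 2 disjoint pieces (area 15.25, area 0.75).

2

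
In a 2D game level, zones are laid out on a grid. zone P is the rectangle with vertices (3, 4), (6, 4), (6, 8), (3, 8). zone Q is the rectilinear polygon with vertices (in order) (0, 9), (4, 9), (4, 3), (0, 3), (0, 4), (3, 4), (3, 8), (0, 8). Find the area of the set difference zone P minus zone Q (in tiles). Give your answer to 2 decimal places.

8.00

|zone P| = 12, |zone P∩zone Q| = 4.
|zone P ∖ zone Q| = |zone P| − |zone P∩zone Q| = 12 − 4 = 8.00.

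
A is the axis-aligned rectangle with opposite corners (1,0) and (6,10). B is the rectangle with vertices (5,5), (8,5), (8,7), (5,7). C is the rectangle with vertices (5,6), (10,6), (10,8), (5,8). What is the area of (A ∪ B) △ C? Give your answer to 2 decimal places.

56.00

|A ∪ B| = 54.
|(A ∪ B) ∩ C| = 4.
|(A ∪ B) △ C| = 54 + 10 − 8 = 56.00.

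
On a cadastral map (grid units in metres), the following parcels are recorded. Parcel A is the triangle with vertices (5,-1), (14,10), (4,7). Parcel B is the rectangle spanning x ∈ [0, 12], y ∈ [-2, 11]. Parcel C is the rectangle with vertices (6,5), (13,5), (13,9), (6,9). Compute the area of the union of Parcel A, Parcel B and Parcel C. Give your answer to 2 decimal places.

By inclusion–exclusion:
Individual areas: |Parcel A| = 41.5, |Parcel B| = 156, |Parcel C| = 28.
|Parcel A∩Parcel B| = 39.6556.
|Parcel A∩Parcel C| = 18.8949.
|Parcel B∩Parcel C|: x∈[6,12], y∈[5,9] → 6·4 = 24.
|Parcel A∩Parcel B∩Parcel C| = 18.0616.
|Parcel A ∪ Parcel B ∪ Parcel C| = 225.5 − 82.5505 + 18.0616 = 161.01.

161.01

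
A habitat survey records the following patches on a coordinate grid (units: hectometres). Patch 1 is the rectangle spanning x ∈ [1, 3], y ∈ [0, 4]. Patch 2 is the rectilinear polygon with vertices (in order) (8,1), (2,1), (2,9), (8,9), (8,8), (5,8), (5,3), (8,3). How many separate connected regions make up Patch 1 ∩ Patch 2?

Patch 1 ∩ Patch 2 is a single connected region.

1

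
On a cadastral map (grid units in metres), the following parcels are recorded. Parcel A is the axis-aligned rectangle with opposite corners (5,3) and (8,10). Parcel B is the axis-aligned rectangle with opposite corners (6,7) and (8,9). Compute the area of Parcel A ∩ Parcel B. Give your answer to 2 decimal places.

4.00

|Parcel A∩Parcel B|: x∈[6,8], y∈[7,9] → 2·2 = 4.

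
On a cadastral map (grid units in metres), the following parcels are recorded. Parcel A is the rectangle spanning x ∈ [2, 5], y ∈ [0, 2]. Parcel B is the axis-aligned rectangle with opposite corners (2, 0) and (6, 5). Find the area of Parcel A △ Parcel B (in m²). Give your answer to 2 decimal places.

|Parcel A∩Parcel B|: x∈[2,5], y∈[0,2] → 3·2 = 6.
|Parcel A △ Parcel B| = |Parcel A| + |Parcel B| − 2·|Parcel A∩Parcel B| = 6 + 20 − 12 = 14.00.

14.00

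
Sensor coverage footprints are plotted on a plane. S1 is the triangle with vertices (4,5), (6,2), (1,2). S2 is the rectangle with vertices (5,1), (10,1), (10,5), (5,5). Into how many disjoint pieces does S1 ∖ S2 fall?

1

S1 ∖ S2 is a single connected region.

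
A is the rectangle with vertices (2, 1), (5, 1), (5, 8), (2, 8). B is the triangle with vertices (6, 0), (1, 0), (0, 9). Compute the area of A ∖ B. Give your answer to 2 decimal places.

12.75

|A| = 21, |A∩B| = 8.25.
|A ∖ B| = |A| − |A∩B| = 21 − 8.25 = 12.75.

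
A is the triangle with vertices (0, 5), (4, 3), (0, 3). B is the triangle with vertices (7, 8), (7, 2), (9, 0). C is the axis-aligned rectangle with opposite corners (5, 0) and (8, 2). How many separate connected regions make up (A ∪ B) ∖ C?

2

(A ∪ B) ∖ C splits into 2 disjoint pieces (area 4, area 5.5).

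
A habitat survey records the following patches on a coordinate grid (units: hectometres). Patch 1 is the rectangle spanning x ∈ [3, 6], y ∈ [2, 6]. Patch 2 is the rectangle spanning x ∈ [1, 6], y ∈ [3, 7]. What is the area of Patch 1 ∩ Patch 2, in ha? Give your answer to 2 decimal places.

9.00

|Patch 1∩Patch 2|: x∈[3,6], y∈[3,6] → 3·3 = 9.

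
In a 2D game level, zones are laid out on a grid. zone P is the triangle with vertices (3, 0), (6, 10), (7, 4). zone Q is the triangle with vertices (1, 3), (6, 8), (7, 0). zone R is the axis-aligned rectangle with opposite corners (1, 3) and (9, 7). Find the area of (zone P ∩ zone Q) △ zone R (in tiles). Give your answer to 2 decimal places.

|zone P ∩ zone Q| = 10.2202.
|(zone P ∩ zone Q) ∩ zone R| = 7.3264.
|(zone P ∩ zone Q) △ zone R| = 10.2202 + 32 − 14.6528 = 27.57.

27.57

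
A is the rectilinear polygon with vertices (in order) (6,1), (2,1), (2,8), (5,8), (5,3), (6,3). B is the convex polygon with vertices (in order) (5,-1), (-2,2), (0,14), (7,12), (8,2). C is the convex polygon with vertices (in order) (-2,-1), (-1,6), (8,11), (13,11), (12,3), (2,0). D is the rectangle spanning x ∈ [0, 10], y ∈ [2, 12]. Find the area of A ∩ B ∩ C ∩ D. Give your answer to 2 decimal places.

The intersection is the polygon with vertices (2.6,8), (5,8), (5,3), (6,3), (6,2), (2,2), (2,7.667).
By the shoelace formula its area is 18.90.

18.90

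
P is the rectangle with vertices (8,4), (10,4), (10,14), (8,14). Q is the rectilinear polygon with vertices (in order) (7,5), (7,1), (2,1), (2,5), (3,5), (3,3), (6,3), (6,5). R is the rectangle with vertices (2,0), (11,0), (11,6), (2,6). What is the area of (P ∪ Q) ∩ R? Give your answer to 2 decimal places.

18.00

|P ∪ Q| = 34.
|(P ∪ Q) ∩ R| = 18.00.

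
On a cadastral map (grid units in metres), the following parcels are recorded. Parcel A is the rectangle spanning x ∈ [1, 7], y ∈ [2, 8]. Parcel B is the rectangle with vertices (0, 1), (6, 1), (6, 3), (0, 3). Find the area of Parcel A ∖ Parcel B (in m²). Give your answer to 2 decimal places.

|Parcel A∩Parcel B|: x∈[1,6], y∈[2,3] → 5·1 = 5.
|Parcel A| = 36.
|Parcel A ∖ Parcel B| = |Parcel A| − |Parcel A∩Parcel B| = 36 − 5 = 31.00.

31.00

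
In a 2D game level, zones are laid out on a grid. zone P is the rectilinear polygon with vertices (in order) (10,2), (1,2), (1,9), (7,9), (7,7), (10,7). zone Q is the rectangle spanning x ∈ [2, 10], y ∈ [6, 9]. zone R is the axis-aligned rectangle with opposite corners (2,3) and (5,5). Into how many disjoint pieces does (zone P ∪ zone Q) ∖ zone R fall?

(zone P ∪ zone Q) ∖ zone R is a single connected region.

1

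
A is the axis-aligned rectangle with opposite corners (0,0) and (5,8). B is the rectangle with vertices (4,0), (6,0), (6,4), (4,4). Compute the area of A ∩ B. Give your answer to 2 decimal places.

4.00

|A∩B|: x∈[4,5], y∈[0,4] → 1·4 = 4.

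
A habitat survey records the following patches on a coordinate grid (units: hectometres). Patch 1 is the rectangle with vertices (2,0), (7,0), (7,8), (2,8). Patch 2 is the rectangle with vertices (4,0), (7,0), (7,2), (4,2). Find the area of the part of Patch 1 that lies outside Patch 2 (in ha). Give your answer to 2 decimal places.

|Patch 1∩Patch 2|: x∈[4,7], y∈[0,2] → 3·2 = 6.
|Patch 1| = 40.
|Patch 1 ∖ Patch 2| = |Patch 1| − |Patch 1∩Patch 2| = 40 − 6 = 34.00.

34.00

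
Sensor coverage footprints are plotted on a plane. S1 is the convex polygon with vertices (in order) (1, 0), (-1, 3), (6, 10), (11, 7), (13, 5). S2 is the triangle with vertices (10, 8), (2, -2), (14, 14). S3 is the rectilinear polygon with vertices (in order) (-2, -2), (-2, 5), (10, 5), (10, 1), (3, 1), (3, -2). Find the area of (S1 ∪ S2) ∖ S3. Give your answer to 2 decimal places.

35.68

|S1 ∪ S2| = 68.9029.
|(S1 ∪ S2) ∩ S3| = 33.2269.
|(S1 ∪ S2) ∖ S3| = 68.9029 − 33.2269 = 35.68.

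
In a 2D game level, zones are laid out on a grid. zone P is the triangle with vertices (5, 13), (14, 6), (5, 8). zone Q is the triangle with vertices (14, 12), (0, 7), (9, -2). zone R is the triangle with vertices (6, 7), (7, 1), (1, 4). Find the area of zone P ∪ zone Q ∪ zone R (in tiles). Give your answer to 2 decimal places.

97.00

By inclusion–exclusion:
Individual areas: |zone P| = 22.5, |zone Q| = 85.5, |zone R| = 16.5.
|zone P∩zone Q| = 13.7507.
|zone P∩zone R| = 0.
|zone Q∩zone R| = 13.75.
|zone P∩zone Q∩zone R| = 0.
|zone P ∪ zone Q ∪ zone R| = 124.5 − 27.5007 + 0 = 97.00.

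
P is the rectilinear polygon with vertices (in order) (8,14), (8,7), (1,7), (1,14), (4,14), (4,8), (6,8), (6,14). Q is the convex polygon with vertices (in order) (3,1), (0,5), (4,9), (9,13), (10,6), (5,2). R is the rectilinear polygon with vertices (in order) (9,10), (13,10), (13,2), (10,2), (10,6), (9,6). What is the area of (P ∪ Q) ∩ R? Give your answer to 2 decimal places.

The region (P ∪ Q) ∩ R is the polygon with vertices (10,6), (9,6), (9,10), (9.429,10).
By the shoelace formula its area is 2.86.

2.86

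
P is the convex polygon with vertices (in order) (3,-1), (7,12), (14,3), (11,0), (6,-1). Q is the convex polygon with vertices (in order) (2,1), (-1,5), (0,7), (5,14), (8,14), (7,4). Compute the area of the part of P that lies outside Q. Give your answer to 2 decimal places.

60.59

|P| = 75.5, |P∩Q| = 14.9109.
|P ∖ Q| = |P| − |P∩Q| = 75.5 − 14.9109 = 60.59.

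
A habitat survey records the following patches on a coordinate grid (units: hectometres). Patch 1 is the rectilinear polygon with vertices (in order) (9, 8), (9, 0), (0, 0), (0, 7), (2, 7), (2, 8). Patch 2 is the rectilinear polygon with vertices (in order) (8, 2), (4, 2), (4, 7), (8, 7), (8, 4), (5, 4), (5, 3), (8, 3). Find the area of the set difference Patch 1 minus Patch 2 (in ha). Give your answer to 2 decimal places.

53.00

|Patch 1| = 70, |Patch 1∩Patch 2| = 17.
|Patch 1 ∖ Patch 2| = |Patch 1| − |Patch 1∩Patch 2| = 70 − 17 = 53.00.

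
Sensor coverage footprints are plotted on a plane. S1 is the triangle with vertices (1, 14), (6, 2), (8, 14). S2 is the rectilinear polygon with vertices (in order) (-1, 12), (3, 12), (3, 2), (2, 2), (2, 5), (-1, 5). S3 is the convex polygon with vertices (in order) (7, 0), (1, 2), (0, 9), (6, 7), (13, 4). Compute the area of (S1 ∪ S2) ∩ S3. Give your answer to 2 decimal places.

20.35

|S1 ∪ S2| = 71.3667.
|(S1 ∪ S2) ∩ S3| = 20.35.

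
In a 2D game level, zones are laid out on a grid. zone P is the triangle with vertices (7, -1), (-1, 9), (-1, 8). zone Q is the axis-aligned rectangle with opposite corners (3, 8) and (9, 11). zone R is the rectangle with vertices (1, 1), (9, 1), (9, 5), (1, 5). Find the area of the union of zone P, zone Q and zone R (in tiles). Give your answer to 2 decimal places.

52.58

By inclusion–exclusion:
Individual areas: |zone P| = 4, |zone Q| = 18, |zone R| = 32.
|zone P∩zone Q| = 0.
|zone P∩zone R| = 1.4222.
|zone Q∩zone R| = 0 (no overlap).
|zone P∩zone Q∩zone R| = 0.
|zone P ∪ zone Q ∪ zone R| = 54 − 1.4222 + 0 = 52.58.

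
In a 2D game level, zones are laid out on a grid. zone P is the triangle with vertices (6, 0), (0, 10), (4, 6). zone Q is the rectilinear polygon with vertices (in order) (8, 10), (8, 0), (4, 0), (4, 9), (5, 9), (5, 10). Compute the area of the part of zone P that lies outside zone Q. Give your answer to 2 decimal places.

5.33

|zone P| = 8, |zone P∩zone Q| = 2.6667.
|zone P ∖ zone Q| = |zone P| − |zone P∩zone Q| = 8 − 2.6667 = 5.33.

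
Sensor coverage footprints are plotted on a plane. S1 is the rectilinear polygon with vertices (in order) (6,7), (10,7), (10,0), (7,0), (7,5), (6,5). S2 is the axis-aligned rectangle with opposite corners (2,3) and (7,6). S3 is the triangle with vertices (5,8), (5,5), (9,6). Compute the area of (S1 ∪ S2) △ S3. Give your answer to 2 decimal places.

|S1 ∪ S2| = 37.
|(S1 ∪ S2) ∩ S3| = 4.
|(S1 ∪ S2) △ S3| = 37 + 6 − 8 = 35.00.

35.00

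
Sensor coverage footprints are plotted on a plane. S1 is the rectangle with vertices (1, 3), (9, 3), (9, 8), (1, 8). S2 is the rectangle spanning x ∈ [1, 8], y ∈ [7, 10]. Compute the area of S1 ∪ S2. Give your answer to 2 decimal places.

By inclusion–exclusion:
Individual areas: |S1| = 40, |S2| = 21.
|S1∩S2|: x∈[1,8], y∈[7,8] → 7·1 = 7.
|S1 ∪ S2| = 61 − 7 = 54.00.

54.00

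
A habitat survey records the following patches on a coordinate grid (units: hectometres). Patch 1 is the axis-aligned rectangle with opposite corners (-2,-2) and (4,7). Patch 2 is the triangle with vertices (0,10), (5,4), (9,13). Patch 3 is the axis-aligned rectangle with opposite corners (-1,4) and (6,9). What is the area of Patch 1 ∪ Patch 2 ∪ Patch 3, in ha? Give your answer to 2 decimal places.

By inclusion–exclusion:
Individual areas: |Patch 1| = 54, |Patch 2| = 34.5, |Patch 3| = 35.
|Patch 1∩Patch 2| = 1.35.
|Patch 1∩Patch 3|: x∈[-1,4], y∈[4,7] → 5·3 = 15.
|Patch 2∩Patch 3| = 14.2917.
|Patch 1∩Patch 2∩Patch 3| = 1.35.
|Patch 1 ∪ Patch 2 ∪ Patch 3| = 123.5 − 30.6417 + 1.35 = 94.21.

94.21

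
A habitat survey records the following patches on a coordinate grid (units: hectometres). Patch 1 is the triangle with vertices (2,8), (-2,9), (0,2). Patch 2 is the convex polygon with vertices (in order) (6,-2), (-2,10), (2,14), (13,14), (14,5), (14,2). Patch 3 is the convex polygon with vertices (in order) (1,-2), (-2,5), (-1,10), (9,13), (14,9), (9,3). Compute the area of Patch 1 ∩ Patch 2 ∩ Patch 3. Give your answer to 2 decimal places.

4.62

The intersection is the polygon with vertices (1.111,5.333), (-1.2,8.8), (2,8).
By the shoelace formula its area is 4.62.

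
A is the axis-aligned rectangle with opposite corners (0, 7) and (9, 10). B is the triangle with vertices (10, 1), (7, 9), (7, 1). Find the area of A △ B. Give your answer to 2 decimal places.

|A| = 27, |B| = 12, |A∩B| = 0.75.
|A △ B| = |A| + |B| − 2·|A∩B| = 27 + 12 − 1.5 = 37.50.

37.50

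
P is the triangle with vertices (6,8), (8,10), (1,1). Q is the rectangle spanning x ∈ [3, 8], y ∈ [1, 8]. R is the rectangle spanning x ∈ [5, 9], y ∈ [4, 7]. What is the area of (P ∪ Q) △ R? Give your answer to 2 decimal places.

29.67

|P ∪ Q| = 35.673.
|(P ∪ Q) ∩ R| = 9.
|(P ∪ Q) △ R| = 35.673 + 12 − 18 = 29.67.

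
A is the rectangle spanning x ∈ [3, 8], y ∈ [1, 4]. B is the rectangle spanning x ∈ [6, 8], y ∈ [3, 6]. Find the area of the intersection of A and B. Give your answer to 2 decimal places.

|A∩B|: x∈[6,8], y∈[3,4] → 2·1 = 2.

2.00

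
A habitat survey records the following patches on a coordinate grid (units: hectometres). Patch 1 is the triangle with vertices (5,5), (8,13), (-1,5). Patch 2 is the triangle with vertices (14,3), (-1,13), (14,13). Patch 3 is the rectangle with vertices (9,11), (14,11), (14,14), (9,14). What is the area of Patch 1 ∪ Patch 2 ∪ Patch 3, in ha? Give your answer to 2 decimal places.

By inclusion–exclusion:
Individual areas: |Patch 1| = 24, |Patch 2| = 75, |Patch 3| = 15.
|Patch 1∩Patch 2| = 6.1714.
|Patch 1∩Patch 3| = 0.
|Patch 2∩Patch 3| = 10.
|Patch 1∩Patch 2∩Patch 3| = 0.
|Patch 1 ∪ Patch 2 ∪ Patch 3| = 114 − 16.1714 + 0 = 97.83.

97.83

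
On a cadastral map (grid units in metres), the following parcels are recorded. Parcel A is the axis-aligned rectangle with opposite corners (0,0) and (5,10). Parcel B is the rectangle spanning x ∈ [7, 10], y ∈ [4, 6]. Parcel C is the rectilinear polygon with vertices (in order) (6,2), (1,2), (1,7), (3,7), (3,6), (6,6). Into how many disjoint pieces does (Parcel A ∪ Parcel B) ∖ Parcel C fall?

(Parcel A ∪ Parcel B) ∖ Parcel C splits into 2 disjoint pieces (area 32, area 6).

2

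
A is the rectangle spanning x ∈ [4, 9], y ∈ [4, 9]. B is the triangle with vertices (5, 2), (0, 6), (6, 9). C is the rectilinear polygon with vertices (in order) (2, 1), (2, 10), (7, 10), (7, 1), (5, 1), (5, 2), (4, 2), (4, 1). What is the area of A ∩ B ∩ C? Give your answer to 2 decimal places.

The intersection is the polygon with vertices (4,8), (6,9), (5.286,4), (4,4).
By the shoelace formula its area is 7.21.

7.21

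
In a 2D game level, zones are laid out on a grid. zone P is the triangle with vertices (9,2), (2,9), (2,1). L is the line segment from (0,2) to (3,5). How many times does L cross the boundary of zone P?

The segment meets the boundary at (2,4).

1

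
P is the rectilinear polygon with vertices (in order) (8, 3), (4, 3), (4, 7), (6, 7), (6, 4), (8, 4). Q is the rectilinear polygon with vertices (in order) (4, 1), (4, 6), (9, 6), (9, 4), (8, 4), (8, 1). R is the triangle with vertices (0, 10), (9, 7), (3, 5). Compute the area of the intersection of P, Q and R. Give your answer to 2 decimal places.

The intersection is the polygon with vertices (4,6), (6,6), (4,5.333).
By the shoelace formula its area is 0.67.

0.67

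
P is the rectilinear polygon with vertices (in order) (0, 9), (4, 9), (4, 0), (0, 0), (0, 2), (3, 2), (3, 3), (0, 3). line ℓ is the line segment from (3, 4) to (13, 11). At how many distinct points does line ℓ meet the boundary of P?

The segment meets the boundary at (4,4.7).

1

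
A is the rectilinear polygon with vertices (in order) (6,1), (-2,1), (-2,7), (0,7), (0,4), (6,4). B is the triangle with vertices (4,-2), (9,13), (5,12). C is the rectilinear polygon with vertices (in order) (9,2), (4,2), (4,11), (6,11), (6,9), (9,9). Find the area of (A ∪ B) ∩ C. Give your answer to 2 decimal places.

|A ∪ B| = 53.9643.
|(A ∪ B) ∩ C| = 17.42.

17.42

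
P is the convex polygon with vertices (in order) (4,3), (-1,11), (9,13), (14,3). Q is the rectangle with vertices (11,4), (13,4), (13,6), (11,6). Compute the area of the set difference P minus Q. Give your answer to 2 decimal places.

|P| = 95, |P∩Q| = 3.75.
|P ∖ Q| = |P| − |P∩Q| = 95 − 3.75 = 91.25.

91.25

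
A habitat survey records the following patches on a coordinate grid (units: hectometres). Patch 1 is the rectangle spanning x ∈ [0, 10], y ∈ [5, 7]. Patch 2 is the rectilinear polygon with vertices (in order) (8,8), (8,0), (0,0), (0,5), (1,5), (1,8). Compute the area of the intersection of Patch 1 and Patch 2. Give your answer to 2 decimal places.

14.00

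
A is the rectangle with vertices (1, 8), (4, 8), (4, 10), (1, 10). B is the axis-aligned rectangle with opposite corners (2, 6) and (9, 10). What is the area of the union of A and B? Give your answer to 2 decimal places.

30.00

By inclusion–exclusion:
Individual areas: |A| = 6, |B| = 28.
|A∩B|: x∈[2,4], y∈[8,10] → 2·2 = 4.
|A ∪ B| = 34 − 4 = 30.00.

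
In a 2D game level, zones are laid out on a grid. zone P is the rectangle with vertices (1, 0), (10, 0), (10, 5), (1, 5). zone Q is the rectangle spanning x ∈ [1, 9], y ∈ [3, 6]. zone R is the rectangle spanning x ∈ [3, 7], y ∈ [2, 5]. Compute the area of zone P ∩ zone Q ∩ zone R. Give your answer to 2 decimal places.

8.00

The intersection is the polygon with vertices (3,3), (3,5), (7,5), (7,3).
By the shoelace formula its area is 8.00.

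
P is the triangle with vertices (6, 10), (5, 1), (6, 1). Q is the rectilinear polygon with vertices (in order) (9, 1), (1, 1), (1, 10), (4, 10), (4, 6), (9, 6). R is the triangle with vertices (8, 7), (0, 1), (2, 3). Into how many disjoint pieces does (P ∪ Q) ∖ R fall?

(P ∪ Q) ∖ R splits into 2 disjoint pieces (area 23.1389, area 27.9583).

2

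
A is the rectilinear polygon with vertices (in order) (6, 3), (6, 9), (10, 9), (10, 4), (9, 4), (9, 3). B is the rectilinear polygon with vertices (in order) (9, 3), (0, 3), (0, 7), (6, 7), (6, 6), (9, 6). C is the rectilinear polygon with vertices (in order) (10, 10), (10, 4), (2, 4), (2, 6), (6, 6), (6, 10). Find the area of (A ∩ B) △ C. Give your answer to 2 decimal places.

|A ∩ B| = 9.
|(A ∩ B) ∩ C| = 6.
|(A ∩ B) △ C| = 9 + 32 − 12 = 29.00.

29.00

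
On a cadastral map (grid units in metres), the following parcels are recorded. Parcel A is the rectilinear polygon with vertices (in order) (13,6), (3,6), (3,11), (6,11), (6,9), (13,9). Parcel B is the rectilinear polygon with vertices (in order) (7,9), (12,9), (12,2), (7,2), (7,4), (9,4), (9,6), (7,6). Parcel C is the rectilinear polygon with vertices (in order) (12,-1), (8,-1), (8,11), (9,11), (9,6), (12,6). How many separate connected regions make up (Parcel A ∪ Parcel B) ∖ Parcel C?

3

(Parcel A ∪ Parcel B) ∖ Parcel C splits into 3 disjoint pieces (area 2, area 21, area 12).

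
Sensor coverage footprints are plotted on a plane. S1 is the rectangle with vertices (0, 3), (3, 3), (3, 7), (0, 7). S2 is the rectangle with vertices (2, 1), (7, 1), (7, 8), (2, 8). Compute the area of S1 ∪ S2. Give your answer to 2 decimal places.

By inclusion–exclusion:
Individual areas: |S1| = 12, |S2| = 35.
|S1∩S2|: x∈[2,3], y∈[3,7] → 1·4 = 4.
|S1 ∪ S2| = 47 − 4 = 43.00.

43.00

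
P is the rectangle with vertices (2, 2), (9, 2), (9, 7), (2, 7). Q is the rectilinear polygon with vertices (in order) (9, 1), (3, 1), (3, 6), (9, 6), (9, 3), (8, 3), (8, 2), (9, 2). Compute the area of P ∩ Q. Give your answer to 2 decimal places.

23.00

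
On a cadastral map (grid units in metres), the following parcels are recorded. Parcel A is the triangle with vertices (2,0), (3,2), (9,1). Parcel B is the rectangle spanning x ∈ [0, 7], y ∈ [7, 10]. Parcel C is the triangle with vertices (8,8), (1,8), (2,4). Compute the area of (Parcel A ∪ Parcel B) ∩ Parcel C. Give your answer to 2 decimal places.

5.79

The region (Parcel A ∪ Parcel B) ∩ Parcel C is the polygon with vertices (7,7.333), (6.5,7), (1.25,7), (1,8), (7,8).
By the shoelace formula its area is 5.79.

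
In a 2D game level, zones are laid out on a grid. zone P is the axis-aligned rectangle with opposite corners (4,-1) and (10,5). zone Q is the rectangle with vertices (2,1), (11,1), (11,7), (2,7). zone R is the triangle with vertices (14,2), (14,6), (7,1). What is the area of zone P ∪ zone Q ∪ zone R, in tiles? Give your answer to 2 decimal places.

75.43

By inclusion–exclusion:
Individual areas: |zone P| = 36, |zone Q| = 54, |zone R| = 14.
|zone P∩zone Q|: x∈[4,10], y∈[1,5] → 6·4 = 24.
|zone P∩zone R| = 2.5714.
|zone Q∩zone R| = 4.5714.
|zone P∩zone Q∩zone R| = 2.5714.
|zone P ∪ zone Q ∪ zone R| = 104 − 31.1429 + 2.5714 = 75.43.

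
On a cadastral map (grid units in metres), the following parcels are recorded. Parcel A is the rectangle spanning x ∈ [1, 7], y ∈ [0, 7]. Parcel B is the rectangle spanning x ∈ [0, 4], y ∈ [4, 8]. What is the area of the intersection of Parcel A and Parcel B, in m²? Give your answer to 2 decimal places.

9.00

|Parcel A∩Parcel B|: x∈[1,4], y∈[4,7] → 3·3 = 9.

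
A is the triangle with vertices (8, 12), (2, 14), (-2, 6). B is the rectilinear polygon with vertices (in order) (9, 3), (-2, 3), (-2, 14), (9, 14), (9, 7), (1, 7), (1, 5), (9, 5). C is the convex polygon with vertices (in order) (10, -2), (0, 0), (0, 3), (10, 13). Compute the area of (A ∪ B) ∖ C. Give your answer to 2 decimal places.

76.50

|A ∪ B| = 105.
|(A ∪ B) ∩ C| = 28.5.
|(A ∪ B) ∖ C| = 105 − 28.5 = 76.50.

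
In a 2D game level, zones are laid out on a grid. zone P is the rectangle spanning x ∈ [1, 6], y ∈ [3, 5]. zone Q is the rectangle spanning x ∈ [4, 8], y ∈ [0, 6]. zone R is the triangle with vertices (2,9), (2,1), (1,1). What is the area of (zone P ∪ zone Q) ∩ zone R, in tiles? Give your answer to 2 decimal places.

1.25

The region (zone P ∪ zone Q) ∩ zone R is the polygon with vertices (2,5), (2,3), (1.25,3), (1.5,5).
By the shoelace formula its area is 1.25.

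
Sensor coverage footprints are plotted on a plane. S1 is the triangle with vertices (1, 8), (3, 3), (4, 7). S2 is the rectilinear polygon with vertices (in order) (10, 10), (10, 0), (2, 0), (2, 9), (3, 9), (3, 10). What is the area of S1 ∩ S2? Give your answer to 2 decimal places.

The intersection is the polygon with vertices (4,7), (3,3), (2,5.5), (2,7.667).
By the shoelace formula its area is 5.42.

5.42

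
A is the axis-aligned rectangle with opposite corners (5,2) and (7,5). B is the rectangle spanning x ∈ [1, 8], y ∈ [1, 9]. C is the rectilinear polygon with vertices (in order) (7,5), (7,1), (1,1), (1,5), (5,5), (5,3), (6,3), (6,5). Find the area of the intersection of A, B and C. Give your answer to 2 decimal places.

4.00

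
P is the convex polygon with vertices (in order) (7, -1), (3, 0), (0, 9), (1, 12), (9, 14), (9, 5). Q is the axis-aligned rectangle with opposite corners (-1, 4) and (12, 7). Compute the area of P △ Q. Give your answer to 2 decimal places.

|P| = 99, |Q| = 39, |P∩Q| = 23.3333.
|P △ Q| = |P| + |Q| − 2·|P∩Q| = 99 + 39 − 46.6667 = 91.33.

91.33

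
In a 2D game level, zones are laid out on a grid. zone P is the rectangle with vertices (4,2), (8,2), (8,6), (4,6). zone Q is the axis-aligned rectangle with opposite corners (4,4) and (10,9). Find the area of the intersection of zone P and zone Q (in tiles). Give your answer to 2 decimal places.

|zone P∩zone Q|: x∈[4,8], y∈[4,6] → 4·2 = 8.

8.00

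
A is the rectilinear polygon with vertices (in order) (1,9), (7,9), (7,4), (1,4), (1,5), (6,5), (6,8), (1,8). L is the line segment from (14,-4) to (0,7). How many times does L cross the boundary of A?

2

The segment meets the boundary at (2.545,5), (3.818,4).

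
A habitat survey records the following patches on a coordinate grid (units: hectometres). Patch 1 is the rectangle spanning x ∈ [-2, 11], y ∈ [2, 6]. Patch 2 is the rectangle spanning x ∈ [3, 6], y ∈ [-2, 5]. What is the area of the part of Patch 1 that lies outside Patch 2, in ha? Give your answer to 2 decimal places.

|Patch 1∩Patch 2|: x∈[3,6], y∈[2,5] → 3·3 = 9.
|Patch 1| = 52.
|Patch 1 ∖ Patch 2| = |Patch 1| − |Patch 1∩Patch 2| = 52 − 9 = 43.00.

43.00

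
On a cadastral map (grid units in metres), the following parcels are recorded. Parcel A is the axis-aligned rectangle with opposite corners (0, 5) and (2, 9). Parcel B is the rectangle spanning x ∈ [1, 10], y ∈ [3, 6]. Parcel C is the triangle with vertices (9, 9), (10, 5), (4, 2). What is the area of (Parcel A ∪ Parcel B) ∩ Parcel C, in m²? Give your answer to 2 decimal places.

8.52

The region (Parcel A ∪ Parcel B) ∩ Parcel C is the polygon with vertices (9.75,6), (10,5), (6,3), (4.714,3), (6.857,6).
By the shoelace formula its area is 8.52.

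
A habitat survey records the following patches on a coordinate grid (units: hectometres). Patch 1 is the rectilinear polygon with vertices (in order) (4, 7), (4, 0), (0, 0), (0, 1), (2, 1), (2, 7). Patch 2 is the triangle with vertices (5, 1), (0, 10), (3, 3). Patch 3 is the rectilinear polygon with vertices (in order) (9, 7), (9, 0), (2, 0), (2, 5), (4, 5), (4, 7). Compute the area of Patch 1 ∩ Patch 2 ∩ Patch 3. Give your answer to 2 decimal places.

The intersection is the polygon with vertices (3,3), (2.143,5), (2.778,5), (4,2.8), (4,2).
By the shoelace formula its area is 2.01.

2.01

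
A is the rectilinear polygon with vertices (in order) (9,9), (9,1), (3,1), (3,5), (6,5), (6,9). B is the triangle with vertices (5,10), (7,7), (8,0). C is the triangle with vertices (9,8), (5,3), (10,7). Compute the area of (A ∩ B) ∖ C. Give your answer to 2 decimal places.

3.95

|A ∩ B| = 4.5048.
|(A ∩ B) ∩ C| = 0.5509.
|(A ∩ B) ∖ C| = 4.5048 − 0.5509 = 3.95.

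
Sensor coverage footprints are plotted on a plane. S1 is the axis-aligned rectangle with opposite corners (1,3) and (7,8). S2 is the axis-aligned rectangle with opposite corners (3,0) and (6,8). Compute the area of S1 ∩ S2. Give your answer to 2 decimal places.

15.00

|S1∩S2|: x∈[3,6], y∈[3,8] → 3·5 = 15.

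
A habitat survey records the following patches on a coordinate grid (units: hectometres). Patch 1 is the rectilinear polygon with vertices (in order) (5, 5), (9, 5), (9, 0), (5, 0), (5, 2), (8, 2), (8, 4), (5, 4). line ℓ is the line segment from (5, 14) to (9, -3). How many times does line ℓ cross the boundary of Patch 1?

The segment meets the boundary at (8.294,0), (7.824,2), (7.353,4), (7.118,5).

4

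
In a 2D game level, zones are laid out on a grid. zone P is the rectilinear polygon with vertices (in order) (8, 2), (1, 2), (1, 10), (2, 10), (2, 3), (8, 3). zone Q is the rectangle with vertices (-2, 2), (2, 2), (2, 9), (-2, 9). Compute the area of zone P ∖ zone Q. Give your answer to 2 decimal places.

7.00

|zone P| = 14, |zone P∩zone Q| = 7.
|zone P ∖ zone Q| = |zone P| − |zone P∩zone Q| = 14 − 7 = 7.00.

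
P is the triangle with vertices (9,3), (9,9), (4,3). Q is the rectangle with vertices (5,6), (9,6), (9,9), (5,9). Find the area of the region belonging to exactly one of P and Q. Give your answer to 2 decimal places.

19.50

|P| = 15, |Q| = 12, |P∩Q| = 3.75.
|P △ Q| = |P| + |Q| − 2·|P∩Q| = 15 + 12 − 7.5 = 19.50.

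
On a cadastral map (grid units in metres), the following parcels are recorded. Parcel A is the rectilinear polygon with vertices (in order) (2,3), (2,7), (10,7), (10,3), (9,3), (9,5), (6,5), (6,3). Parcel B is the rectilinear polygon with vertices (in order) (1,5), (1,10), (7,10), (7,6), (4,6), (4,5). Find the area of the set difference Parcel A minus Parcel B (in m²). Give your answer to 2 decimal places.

19.00

|Parcel A| = 26, |Parcel A∩Parcel B| = 7.
|Parcel A ∖ Parcel B| = |Parcel A| − |Parcel A∩Parcel B| = 26 − 7 = 19.00.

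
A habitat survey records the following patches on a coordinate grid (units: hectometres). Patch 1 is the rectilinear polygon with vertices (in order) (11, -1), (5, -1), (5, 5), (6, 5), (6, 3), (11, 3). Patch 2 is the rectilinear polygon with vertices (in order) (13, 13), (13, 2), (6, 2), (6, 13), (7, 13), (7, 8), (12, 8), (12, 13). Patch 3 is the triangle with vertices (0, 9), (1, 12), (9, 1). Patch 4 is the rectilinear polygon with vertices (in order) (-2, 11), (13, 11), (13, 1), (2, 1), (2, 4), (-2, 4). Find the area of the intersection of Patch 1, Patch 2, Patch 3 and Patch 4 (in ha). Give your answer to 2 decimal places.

0.60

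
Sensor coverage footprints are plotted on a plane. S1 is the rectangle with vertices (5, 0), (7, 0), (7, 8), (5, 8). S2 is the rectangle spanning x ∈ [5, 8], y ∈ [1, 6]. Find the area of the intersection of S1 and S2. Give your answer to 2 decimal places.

|S1∩S2|: x∈[5,7], y∈[1,6] → 2·5 = 10.

10.00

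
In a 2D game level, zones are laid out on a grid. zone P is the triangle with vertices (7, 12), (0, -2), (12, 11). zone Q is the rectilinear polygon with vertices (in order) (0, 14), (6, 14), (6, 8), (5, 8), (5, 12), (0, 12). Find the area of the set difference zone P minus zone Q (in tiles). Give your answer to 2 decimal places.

37.50

|zone P| = 38.5, |zone P∩zone Q| = 1.
|zone P ∖ zone Q| = |zone P| − |zone P∩zone Q| = 38.5 − 1 = 37.50.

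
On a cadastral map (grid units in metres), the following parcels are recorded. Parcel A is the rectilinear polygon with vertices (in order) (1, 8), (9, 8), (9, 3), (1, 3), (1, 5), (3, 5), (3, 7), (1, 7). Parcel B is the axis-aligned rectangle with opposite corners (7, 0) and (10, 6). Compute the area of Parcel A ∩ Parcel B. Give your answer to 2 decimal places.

The intersection is the polygon with vertices (9,3), (7,3), (7,6), (9,6).
By the shoelace formula its area is 6.00.

6.00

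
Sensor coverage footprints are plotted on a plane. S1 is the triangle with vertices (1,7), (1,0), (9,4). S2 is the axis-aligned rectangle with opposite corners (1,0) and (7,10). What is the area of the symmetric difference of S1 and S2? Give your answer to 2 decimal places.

35.50

|S1| = 28, |S2| = 60, |S1∩S2| = 26.25.
|S1 △ S2| = |S1| + |S2| − 2·|S1∩S2| = 28 + 60 − 52.5 = 35.50.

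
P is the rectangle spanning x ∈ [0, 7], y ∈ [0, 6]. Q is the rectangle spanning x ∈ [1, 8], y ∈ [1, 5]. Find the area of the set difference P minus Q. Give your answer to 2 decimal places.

18.00

|P∩Q|: x∈[1,7], y∈[1,5] → 6·4 = 24.
|P| = 42.
|P ∖ Q| = |P| − |P∩Q| = 42 − 24 = 18.00.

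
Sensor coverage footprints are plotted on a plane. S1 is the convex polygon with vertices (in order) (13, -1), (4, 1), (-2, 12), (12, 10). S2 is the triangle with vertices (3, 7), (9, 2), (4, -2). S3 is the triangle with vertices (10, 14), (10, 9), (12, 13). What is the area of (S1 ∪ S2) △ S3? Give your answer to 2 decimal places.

|S1 ∪ S2| = 124.5301.
|(S1 ∪ S2) ∩ S3| = 0.3857.
|(S1 ∪ S2) △ S3| = 124.5301 + 5 − 0.7714 = 128.76.

128.76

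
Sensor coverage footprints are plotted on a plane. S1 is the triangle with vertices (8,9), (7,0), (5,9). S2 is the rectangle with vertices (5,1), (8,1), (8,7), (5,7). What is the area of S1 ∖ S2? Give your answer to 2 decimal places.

5.50

|S1| = 13.5, |S1∩S2| = 8.
|S1 ∖ S2| = |S1| − |S1∩S2| = 13.5 − 8 = 5.50.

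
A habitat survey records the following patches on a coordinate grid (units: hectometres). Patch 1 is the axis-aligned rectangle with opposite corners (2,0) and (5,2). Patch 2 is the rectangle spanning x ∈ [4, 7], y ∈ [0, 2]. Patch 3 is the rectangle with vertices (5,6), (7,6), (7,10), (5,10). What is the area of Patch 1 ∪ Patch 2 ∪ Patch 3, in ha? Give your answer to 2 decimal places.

By inclusion–exclusion:
Individual areas: |Patch 1| = 6, |Patch 2| = 6, |Patch 3| = 8.
|Patch 1∩Patch 2|: x∈[4,5], y∈[0,2] → 1·2 = 2.
|Patch 1∩Patch 3| = 0 (no overlap).
|Patch 2∩Patch 3| = 0 (no overlap).
|Patch 1∩Patch 2∩Patch 3| = 0.
|Patch 1 ∪ Patch 2 ∪ Patch 3| = 20 − 2 + 0 = 18.00.

18.00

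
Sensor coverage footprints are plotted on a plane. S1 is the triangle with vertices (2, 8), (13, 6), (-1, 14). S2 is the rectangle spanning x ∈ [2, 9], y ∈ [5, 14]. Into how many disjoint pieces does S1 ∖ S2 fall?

2

S1 ∖ S2 splits into 2 disjoint pieces (area 3.1169, area 6.4286).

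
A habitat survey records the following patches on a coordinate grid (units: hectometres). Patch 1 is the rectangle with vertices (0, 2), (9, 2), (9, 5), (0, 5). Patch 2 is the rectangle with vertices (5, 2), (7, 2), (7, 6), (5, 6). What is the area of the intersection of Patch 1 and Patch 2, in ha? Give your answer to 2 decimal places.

|Patch 1∩Patch 2|: x∈[5,7], y∈[2,5] → 2·3 = 6.

6.00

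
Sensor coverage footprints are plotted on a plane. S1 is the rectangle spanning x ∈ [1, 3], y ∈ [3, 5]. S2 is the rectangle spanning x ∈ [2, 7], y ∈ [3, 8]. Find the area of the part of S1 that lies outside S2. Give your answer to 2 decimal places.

2.00

|S1∩S2|: x∈[2,3], y∈[3,5] → 1·2 = 2.
|S1| = 4.
|S1 ∖ S2| = |S1| − |S1∩S2| = 4 − 2 = 2.00.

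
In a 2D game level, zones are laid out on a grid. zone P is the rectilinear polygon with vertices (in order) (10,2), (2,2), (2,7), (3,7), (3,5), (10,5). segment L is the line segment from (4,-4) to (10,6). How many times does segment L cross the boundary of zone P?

The segment meets the boundary at (9.4,5), (7.6,2).

2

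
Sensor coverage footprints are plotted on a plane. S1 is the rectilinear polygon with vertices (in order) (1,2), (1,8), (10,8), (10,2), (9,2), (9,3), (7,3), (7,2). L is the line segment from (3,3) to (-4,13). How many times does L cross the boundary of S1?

The segment meets the boundary at (1,5.857).

1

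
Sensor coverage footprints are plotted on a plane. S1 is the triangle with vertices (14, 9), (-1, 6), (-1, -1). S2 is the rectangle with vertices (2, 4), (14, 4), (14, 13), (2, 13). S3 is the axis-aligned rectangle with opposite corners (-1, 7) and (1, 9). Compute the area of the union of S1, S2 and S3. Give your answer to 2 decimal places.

137.65

By inclusion–exclusion:
Individual areas: |S1| = 52.5, |S2| = 108, |S3| = 4.
|S1∩S2| = 26.85.
|S1∩S3| = 0.
|S2∩S3| = 0 (no overlap).
|S1∩S2∩S3| = 0.
|S1 ∪ S2 ∪ S3| = 164.5 − 26.85 + 0 = 137.65.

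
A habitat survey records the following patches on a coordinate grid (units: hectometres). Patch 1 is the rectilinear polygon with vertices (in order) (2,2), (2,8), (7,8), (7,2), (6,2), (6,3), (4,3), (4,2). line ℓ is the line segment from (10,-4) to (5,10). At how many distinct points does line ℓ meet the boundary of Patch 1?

The segment meets the boundary at (5.714,8), (7,4.4).

2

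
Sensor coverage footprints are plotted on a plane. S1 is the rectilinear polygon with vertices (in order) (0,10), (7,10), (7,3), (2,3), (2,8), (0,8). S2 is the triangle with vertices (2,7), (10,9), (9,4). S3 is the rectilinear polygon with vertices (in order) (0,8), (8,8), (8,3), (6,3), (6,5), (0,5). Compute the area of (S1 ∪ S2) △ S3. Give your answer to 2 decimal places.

36.80

|S1 ∪ S2| = 49.5179.
|(S1 ∪ S2) ∩ S3| = 20.3571.
|(S1 ∪ S2) △ S3| = 49.5179 + 28 − 40.7143 = 36.80.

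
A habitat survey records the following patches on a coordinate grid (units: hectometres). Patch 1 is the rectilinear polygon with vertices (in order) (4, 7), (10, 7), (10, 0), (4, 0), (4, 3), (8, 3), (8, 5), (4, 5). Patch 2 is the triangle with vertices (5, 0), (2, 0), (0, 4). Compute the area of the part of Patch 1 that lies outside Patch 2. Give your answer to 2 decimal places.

|Patch 1| = 34, |Patch 1∩Patch 2| = 0.4.
|Patch 1 ∖ Patch 2| = |Patch 1| − |Patch 1∩Patch 2| = 34 − 0.4 = 33.60.

33.60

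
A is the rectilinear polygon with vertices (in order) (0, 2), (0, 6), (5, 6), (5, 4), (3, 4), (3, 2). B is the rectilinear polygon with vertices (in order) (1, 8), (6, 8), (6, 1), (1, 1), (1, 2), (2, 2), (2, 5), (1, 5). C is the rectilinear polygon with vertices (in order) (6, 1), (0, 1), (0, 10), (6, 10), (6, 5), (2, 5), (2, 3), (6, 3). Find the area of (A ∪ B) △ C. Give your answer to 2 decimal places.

|A ∪ B| = 39.
|(A ∪ B) ∩ C| = 31.
|(A ∪ B) △ C| = 39 + 46 − 62 = 23.00.

23.00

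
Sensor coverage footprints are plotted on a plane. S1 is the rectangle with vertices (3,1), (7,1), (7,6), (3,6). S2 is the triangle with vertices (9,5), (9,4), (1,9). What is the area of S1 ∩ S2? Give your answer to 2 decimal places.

0.45

The intersection is the polygon with vertices (7,5.25), (5.8,6), (7,6).
By the shoelace formula its area is 0.45.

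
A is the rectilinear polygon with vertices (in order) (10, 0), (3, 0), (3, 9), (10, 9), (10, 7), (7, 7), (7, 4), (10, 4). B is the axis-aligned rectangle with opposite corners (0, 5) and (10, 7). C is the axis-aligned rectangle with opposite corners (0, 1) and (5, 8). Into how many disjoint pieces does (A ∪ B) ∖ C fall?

1

(A ∪ B) ∖ C is a single connected region.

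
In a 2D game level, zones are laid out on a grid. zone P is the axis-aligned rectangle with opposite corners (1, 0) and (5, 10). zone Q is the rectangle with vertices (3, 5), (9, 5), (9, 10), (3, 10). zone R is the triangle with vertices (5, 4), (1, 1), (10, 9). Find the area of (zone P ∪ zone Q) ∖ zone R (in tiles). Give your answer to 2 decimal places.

57.94

|zone P ∪ zone Q| = 60.
|(zone P ∪ zone Q) ∩ zone R| = 2.0556.
|(zone P ∪ zone Q) ∖ zone R| = 60 − 2.0556 = 57.94.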